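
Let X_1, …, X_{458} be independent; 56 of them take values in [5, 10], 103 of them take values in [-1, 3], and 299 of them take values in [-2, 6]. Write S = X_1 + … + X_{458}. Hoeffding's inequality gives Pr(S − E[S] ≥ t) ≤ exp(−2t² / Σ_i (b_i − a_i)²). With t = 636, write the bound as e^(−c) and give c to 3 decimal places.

Σ(b_i − a_i)² = 56·5² + 103·4² + 299·8² = 22184.
c = 2t² / 22184 = 2·636² / 22184 = 36.4674.

36.467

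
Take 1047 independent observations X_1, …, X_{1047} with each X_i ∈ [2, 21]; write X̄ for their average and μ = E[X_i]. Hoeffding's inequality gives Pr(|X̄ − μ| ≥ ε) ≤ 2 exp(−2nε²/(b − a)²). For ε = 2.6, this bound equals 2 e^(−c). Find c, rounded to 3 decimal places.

c = 2nε²/(b − a)² = 2·1047·2.6² / 19² = 39.2117.

39.212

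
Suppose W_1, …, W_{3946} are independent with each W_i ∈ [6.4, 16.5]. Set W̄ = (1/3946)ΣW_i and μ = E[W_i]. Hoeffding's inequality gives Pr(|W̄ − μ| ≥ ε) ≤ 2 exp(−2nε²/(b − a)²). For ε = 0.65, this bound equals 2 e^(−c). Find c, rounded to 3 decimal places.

32.687

c = 2nε²/(b − a)² = 2·3946·0.65² / 10.1² = 32.6867.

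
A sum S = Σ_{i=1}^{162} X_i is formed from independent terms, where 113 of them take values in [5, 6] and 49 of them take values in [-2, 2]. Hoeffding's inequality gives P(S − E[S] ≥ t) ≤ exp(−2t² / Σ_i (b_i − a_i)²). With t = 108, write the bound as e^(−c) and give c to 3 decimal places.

26.007

Σ(b_i − a_i)² = 113·1² + 49·4² = 897.
c = 2t² / 897 = 2·108² / 897 = 26.0067.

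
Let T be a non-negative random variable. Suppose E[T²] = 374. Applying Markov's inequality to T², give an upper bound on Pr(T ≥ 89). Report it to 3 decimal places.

Since T ≥ 0, the event {T ≥ 89} is the same as {T² ≥ 7921}.
Markov's inequality applied to T² gives Pr(T² ≥ 7921) ≤ E[T²]/7921 = 374/7921 = 0.0472.

0.047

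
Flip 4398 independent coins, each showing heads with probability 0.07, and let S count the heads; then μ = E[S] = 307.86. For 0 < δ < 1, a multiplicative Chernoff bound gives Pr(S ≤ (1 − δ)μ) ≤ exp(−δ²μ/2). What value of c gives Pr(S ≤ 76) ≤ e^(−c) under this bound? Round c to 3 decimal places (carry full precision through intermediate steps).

87.311

Write 76 = (1 − δ)μ, so δ = 1 − 76/307.86 = 0.7531345…
Then the exponent is δ²μ/2 = (μ − 76)²/(2μ) = 87.310887.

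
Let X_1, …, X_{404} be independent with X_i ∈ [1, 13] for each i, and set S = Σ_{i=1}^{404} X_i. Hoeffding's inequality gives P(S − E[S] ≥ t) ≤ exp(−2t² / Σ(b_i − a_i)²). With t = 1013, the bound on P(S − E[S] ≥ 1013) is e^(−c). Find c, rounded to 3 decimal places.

35.278

Σ(b_i − a_i)² = 404·(12)² = 58176.
c = 2t²/58176 = 2·1013²/58176 = 35.2781.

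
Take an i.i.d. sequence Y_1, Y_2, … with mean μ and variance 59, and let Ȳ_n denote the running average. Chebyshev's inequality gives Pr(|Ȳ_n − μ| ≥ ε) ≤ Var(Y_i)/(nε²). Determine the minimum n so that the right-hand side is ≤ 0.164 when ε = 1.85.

Require 59/(n·1.85²) ≤ 0.164, i.e. n ≥ 59/(0.164·1.85²) = 105.115.
The smallest integer n is 106.

106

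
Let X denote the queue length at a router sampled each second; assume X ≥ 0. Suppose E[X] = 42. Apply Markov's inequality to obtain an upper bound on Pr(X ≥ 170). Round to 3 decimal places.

0.247

Markov's inequality: for a non-negative random variable, Pr(X ≥ a) ≤ E[X]/a.
Here E[X] = 42 and a = 170, so the bound is 42/170 = 0.2471.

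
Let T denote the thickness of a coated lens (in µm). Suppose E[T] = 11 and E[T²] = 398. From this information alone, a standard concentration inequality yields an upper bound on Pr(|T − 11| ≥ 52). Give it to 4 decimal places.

The first two moments determine the variance, so Chebyshev's inequality is the sharpest standard bound available.
Var(T) = E[T²] − (E[T])² = 398 − 121 = 277.
Chebyshev's inequality: Pr(|T − μ| ≥ t) ≤ Var(T)/t² = 277/2704 = 0.1024.

0.1024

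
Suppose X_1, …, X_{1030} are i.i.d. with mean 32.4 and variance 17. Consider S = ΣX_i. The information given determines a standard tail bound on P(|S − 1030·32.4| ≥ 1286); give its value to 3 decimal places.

0.011

With mean and variance of each term known, Chebyshev's inequality bounds the deviation of the sum (or sample mean).
Var(S) = n·Var(X_i) = 1030·17 = 17510.
Chebyshev: P(|S − 1030·32.4| ≥ 1286) ≤ Var(S)/1286² = 17510/1653796 = 0.0106.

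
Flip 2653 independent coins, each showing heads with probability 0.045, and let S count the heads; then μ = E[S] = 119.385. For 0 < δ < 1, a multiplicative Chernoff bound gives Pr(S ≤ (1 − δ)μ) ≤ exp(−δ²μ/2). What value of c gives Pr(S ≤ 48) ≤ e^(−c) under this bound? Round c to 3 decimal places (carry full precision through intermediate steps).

Write 48 = (1 − δ)μ, so δ = 1 − 48/119.385 = 0.5979394…
Then the exponent is δ²μ/2 = (μ − 48)²/(2μ) = 21.341953.

21.342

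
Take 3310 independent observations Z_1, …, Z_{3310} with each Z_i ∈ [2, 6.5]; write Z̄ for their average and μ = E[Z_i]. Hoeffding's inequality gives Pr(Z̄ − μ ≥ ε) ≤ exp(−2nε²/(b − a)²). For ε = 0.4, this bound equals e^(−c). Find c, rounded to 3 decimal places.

52.306

c = 2nε²/(b − a)² = 2·3310·0.4² / 4.5² = 52.3062.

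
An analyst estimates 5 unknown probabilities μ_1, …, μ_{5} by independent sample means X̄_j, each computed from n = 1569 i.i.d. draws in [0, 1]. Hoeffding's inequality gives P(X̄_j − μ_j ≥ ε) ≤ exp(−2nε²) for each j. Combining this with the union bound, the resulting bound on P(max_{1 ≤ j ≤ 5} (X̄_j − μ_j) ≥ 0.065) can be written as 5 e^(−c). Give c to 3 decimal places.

Union bound over the 5 events: P(max_{1 ≤ j ≤ 5} (X̄_j − μ_j) ≥ 0.065) ≤ 5·exp(−2nε²) = 5 exp(−2·1569·0.065²).
So c = 2·1569·0.065² = 13.2581.

13.258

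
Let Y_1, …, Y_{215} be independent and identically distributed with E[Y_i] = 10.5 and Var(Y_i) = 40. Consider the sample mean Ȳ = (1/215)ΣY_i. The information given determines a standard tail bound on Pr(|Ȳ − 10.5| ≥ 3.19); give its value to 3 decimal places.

0.018

With mean and variance of each term known, Chebyshev's inequality bounds the deviation of the sum (or sample mean).
Var(Ȳ) = Var(Y_i)/n = 40/215 = 0.18605.
Chebyshev: Pr(|Ȳ − 10.5| ≥ 3.19) ≤ Var(Ȳ)/(3.19)² = 40/(215·3.19²) = 0.0183.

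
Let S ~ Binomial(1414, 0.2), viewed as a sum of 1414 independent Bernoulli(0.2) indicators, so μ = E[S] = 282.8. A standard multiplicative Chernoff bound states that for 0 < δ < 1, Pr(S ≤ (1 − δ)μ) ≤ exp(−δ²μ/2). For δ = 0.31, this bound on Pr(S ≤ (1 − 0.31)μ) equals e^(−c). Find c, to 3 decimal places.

c = δ²μ/2 = 0.31²·282.8/2 = 13.5885.

13.589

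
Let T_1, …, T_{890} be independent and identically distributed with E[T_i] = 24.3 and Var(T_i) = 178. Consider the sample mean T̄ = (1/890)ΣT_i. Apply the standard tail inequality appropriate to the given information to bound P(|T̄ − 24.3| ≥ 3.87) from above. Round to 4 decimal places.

With mean and variance of each term known, Chebyshev's inequality bounds the deviation of the sum (or sample mean).
Var(T̄) = Var(T_i)/n = 178/890 = 0.2.
Chebyshev: P(|T̄ − 24.3| ≥ 3.87) ≤ Var(T̄)/(3.87)² = 178/(890·3.87²) = 0.0134.

0.0134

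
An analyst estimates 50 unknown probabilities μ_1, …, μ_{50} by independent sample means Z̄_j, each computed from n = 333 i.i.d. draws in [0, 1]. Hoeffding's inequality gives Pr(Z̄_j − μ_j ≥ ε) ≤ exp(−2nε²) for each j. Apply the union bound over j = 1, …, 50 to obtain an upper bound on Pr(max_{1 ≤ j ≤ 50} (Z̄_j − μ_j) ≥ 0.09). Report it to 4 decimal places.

0.2271

Per-experiment Hoeffding bound: exp(−2·333·0.09²) = exp(−5.39460) = 0.004541.
Union bound over 50 events: 50·0.004541 = 0.22705.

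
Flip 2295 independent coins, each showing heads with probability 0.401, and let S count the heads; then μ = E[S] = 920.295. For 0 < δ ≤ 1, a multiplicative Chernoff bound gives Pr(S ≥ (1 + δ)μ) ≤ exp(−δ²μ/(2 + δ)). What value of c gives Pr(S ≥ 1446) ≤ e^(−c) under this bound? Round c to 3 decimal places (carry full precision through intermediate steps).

Write 1446 = (1 + δ)μ, so δ = 1446/920.295 − 1 = 0.5712353…
Then the exponent is δ²μ/(2 + δ) = (1446 − μ)² / (μ·(2 + δ)) = 116.792601.

116.793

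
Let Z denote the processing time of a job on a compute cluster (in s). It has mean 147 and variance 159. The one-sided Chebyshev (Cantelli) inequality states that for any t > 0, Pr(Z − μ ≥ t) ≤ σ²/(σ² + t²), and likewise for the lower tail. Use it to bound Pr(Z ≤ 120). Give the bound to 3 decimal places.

Here σ² = 159 and t = 27, so σ² + t² = 888.
Cantelli's bound: 159/888 = 0.1791.

0.179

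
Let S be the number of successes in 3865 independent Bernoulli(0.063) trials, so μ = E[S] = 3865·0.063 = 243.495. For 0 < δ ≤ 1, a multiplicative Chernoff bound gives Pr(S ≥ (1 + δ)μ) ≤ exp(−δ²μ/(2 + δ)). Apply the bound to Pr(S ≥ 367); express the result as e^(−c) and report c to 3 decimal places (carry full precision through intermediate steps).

24.985

Write 367 = (1 + δ)μ, so δ = 367/243.495 − 1 = 0.5072178…
Then the exponent is δ²μ/(2 + δ) = (367 − μ)² / (μ·(2 + δ)) = 24.985438.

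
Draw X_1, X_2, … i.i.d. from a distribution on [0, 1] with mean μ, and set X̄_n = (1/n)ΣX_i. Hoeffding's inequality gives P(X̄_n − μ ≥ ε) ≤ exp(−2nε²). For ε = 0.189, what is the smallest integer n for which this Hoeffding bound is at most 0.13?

29

Require exp(−2nε²) ≤ 0.13, i.e. 2nε² ≥ ln(1/0.13) = 2.040221.
So n ≥ 2.040221 / (2·0.189²) = 28.558.
The smallest integer n is 29.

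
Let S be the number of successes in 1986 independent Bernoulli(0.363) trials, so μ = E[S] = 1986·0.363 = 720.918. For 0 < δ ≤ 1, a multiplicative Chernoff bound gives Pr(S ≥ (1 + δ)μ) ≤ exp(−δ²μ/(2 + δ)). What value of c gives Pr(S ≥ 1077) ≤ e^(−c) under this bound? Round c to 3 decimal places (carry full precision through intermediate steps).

Write 1077 = (1 + δ)μ, so δ = 1077/720.918 − 1 = 0.4939286…
Then the exponent is δ²μ/(2 + δ) = (1077 − μ)² / (μ·(2 + δ)) = 70.522900.

70.523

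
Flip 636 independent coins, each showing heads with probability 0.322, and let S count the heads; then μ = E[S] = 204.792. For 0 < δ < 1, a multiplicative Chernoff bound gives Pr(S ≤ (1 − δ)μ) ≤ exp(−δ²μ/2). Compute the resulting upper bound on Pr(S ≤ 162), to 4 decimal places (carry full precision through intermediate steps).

0.0114

Write 162 = (1 − δ)μ, so δ = 1 − 162/204.792 = 0.2089535…
Then the exponent is δ²μ/2 = (μ − 162)²/(2μ) = 4.470769.
Bound = exp(−4.470769) = 0.01144.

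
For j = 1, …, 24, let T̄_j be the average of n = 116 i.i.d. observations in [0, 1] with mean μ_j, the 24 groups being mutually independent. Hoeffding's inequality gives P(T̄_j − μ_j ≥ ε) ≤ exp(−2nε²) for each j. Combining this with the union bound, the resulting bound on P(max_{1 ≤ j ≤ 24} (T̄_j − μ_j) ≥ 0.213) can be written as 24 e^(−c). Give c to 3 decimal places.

Union bound over the 24 events: P(max_{1 ≤ j ≤ 24} (T̄_j − μ_j) ≥ 0.213) ≤ 24·exp(−2nε²) = 24 exp(−2·116·0.213²).
So c = 2·116·0.213² = 10.5256.

10.526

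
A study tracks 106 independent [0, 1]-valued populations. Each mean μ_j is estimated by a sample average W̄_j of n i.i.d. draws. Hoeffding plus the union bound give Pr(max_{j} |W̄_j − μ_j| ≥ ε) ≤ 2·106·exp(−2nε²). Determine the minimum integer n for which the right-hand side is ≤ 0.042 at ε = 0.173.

Need 2·106·exp(−2nε²) ≤ 0.042, i.e. exp(−2nε²) ≤ 0.042/212.
So 2nε² ≥ ln(212/0.042) = 8.526672.
Hence n ≥ 8.526672/(2·0.173²) = 142.448.
The smallest integer n is 143.

143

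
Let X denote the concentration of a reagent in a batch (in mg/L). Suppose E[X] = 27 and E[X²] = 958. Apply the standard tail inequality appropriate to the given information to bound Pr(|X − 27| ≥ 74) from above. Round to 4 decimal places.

0.0418

The first two moments determine the variance, so Chebyshev's inequality is the sharpest standard bound available.
Var(X) = E[X²] − (E[X])² = 958 − 729 = 229.
Chebyshev's inequality: Pr(|X − μ| ≥ t) ≤ Var(X)/t² = 229/5476 = 0.0418.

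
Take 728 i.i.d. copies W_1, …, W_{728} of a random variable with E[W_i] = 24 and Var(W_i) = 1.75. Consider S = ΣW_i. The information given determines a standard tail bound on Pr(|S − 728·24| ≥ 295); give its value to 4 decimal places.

With mean and variance of each term known, Chebyshev's inequality bounds the deviation of the sum (or sample mean).
Var(S) = n·Var(W_i) = 728·1.75 = 1274.
Chebyshev: Pr(|S − 728·24| ≥ 295) ≤ Var(S)/295² = 1274/87025 = 0.0146.

0.0146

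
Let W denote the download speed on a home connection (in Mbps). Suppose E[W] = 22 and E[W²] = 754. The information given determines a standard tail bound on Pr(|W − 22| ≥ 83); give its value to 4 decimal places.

0.0392

The first two moments determine the variance, so Chebyshev's inequality is the sharpest standard bound available.
Var(W) = E[W²] − (E[W])² = 754 − 484 = 270.
Chebyshev's inequality: Pr(|W − μ| ≥ t) ≤ Var(W)/t² = 270/6889 = 0.0392.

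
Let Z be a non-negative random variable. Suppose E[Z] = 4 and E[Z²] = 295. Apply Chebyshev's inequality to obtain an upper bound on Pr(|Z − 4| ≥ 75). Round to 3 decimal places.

Var(Z) = E[Z²] − (E[Z])² = 295 − 16 = 279.
Chebyshev's inequality: Pr(|Z − μ| ≥ t) ≤ Var(Z)/t² = 279/5625 = 0.0496.

0.050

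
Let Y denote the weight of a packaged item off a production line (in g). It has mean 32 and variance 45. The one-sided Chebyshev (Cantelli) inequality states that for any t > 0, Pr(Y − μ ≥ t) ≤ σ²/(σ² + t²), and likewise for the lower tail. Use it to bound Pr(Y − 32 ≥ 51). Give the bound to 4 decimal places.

Here σ² = 45 and t = 51, so σ² + t² = 2646.
Cantelli's bound: 45/2646 = 0.0170.

0.0170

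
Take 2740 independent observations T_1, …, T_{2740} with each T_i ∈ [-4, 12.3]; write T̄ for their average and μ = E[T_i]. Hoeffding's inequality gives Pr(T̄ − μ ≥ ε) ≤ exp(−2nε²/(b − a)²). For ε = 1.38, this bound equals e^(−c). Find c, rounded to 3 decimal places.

39.279

c = 2nε²/(b − a)² = 2·2740·1.38² / 16.3² = 39.2793.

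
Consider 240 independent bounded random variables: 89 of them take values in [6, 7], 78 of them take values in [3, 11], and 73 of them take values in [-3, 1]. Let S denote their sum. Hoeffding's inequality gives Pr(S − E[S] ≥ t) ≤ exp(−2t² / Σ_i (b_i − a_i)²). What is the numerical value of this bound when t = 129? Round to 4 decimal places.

Σ(b_i − a_i)² = 89·1² + 78·8² + 73·4² = 6249.
Exponent = 2·129² / 6249 = 5.32597.
Bound = exp(−5.32597) = 0.00486.

0.0049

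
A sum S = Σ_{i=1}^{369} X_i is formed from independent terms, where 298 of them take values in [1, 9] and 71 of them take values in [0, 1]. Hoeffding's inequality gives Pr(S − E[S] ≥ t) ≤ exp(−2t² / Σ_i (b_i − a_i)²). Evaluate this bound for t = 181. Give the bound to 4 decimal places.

Σ(b_i − a_i)² = 298·8² + 71·1² = 19143.
Exponent = 2·181² / 19143 = 3.42277.
Bound = exp(−3.42277) = 0.03262.

0.0326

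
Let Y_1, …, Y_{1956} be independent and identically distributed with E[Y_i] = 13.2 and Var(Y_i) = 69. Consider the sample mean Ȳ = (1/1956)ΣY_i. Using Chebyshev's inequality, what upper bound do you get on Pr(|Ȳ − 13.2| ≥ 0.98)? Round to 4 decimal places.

Var(Ȳ) = Var(Y_i)/n = 69/1956 = 0.035276.
Chebyshev: Pr(|Ȳ − 13.2| ≥ 0.98) ≤ Var(Ȳ)/(0.98)² = 69/(1956·0.98²) = 0.0367.

0.0367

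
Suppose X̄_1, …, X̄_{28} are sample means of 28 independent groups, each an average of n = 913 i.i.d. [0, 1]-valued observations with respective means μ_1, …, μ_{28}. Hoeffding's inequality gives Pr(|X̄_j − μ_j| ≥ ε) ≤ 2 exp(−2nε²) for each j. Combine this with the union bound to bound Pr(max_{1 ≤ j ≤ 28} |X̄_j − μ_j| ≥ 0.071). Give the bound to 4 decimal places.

0.0056

Per-experiment Hoeffding bound: 2·exp(−2·913·0.071²) = 2·exp(−9.20487) = 0.0002011.
Union bound over 28 events: 28·0.0002011 = 0.00563.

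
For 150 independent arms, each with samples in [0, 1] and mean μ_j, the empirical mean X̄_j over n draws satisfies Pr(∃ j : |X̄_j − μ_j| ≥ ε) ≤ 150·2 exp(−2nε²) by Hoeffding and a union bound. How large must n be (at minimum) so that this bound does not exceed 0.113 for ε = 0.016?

15399

Need 2·150·exp(−2nε²) ≤ 0.113, i.e. exp(−2nε²) ≤ 0.113/300.
So 2nε² ≥ ln(300/0.113) = 7.884150.
Hence n ≥ 7.884150/(2·0.016²) = 15398.730.
The smallest integer n is 15399.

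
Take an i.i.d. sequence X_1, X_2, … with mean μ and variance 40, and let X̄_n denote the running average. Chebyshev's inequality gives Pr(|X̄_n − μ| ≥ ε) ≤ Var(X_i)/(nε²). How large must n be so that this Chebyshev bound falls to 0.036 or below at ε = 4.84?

48

Require 40/(n·4.84²) ≤ 0.036, i.e. n ≥ 40/(0.036·4.84²) = 47.431.
The smallest integer n is 48.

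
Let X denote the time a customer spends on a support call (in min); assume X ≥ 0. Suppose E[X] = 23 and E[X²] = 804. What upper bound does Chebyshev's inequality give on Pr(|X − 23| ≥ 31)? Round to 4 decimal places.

Var(X) = E[X²] − (E[X])² = 804 − 529 = 275.
Chebyshev's inequality: Pr(|X − μ| ≥ t) ≤ Var(X)/t² = 275/961 = 0.2862.

0.2862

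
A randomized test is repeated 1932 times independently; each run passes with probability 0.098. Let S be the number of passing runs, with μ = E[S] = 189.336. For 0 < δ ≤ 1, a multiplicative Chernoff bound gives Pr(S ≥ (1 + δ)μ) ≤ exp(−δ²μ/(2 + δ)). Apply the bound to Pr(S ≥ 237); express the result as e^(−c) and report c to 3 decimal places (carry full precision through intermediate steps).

5.329

Write 237 = (1 + δ)μ, so δ = 237/189.336 − 1 = 0.2517429…
Then the exponent is δ²μ/(2 + δ) = (237 − μ)² / (μ·(2 + δ)) = 5.328794.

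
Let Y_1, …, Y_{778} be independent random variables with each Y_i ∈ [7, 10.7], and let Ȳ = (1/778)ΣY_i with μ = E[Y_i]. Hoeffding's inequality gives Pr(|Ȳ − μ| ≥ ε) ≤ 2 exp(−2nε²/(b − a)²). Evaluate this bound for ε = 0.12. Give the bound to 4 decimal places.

0.3892

Exponent: 2nε²/(b − a)² = 2·778·0.12² / 3.7² = 1.63670.
Bound = 2·exp(−1.63670) = 0.38924.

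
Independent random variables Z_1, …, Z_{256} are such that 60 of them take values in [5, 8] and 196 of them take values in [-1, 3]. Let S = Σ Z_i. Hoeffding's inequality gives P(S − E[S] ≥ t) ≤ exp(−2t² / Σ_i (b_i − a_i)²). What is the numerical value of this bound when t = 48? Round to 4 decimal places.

Σ(b_i − a_i)² = 60·3² + 196·4² = 3676.
Exponent = 2·48² / 3676 = 1.25354.
Bound = exp(−1.25354) = 0.28549.

0.2855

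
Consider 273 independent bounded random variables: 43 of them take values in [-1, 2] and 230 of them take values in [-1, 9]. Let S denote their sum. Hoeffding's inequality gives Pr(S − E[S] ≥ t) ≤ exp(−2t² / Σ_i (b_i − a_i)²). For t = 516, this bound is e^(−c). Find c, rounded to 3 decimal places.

22.770

Σ(b_i − a_i)² = 43·3² + 230·10² = 23387.
c = 2t² / 23387 = 2·516² / 23387 = 22.7696.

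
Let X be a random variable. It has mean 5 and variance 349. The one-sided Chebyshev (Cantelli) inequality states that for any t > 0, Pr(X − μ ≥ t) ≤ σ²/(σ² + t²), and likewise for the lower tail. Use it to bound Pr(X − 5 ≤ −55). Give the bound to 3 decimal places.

0.103

Here σ² = 349 and t = 55, so σ² + t² = 3374.
Cantelli's bound: 349/3374 = 0.1034.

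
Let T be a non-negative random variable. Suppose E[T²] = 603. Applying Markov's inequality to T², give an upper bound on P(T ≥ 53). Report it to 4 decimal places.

Since T ≥ 0, the event {T ≥ 53} is the same as {T² ≥ 2809}.
Markov's inequality applied to T² gives P(T² ≥ 2809) ≤ E[T²]/2809 = 603/2809 = 0.2147.

0.2147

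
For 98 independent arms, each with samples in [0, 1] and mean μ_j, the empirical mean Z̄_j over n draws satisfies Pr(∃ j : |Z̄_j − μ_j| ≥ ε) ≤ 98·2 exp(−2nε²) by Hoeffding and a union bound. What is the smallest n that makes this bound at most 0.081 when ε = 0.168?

139

Need 2·98·exp(−2nε²) ≤ 0.081, i.e. exp(−2nε²) ≤ 0.081/196.
So 2nε² ≥ ln(196/0.081) = 7.791421.
Hence n ≥ 7.791421/(2·0.168²) = 138.028.
The smallest integer n is 139.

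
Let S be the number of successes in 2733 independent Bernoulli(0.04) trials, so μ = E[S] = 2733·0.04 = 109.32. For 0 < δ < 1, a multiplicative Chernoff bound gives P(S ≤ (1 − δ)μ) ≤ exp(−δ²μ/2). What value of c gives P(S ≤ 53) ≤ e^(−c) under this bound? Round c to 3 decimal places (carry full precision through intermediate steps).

14.508

Write 53 = (1 − δ)μ, so δ = 1 − 53/109.32 = 0.5151848…
Then the exponent is δ²μ/2 = (μ − 53)²/(2μ) = 14.507603.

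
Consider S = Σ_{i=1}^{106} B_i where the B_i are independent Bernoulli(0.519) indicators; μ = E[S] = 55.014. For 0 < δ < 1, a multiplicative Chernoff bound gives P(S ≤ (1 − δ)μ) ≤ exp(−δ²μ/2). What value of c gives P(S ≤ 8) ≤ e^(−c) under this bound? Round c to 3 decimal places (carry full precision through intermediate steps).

Write 8 = (1 − δ)μ, so δ = 1 − 8/55.014 = 0.8545825…
Then the exponent is δ²μ/2 = (μ − 8)²/(2μ) = 20.088670.

20.089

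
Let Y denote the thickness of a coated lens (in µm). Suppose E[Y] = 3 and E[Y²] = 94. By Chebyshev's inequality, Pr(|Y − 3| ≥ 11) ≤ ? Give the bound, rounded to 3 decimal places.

Var(Y) = E[Y²] − (E[Y])² = 94 − 9 = 85.
Chebyshev's inequality: Pr(|Y − μ| ≥ t) ≤ Var(Y)/t² = 85/121 = 0.7025.

0.702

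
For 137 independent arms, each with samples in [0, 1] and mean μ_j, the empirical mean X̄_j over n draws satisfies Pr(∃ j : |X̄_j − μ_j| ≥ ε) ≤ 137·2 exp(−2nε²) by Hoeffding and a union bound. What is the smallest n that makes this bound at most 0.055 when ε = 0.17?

148

Need 2·137·exp(−2nε²) ≤ 0.055, i.e. exp(−2nε²) ≤ 0.055/274.
So 2nε² ≥ ln(274/0.055) = 8.513550.
Hence n ≥ 8.513550/(2·0.17²) = 147.293.
The smallest integer n is 148.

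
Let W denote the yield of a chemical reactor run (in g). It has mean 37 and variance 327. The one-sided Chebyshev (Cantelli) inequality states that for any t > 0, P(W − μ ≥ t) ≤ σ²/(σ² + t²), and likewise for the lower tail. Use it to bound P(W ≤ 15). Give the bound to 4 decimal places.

0.4032

Here σ² = 327 and t = 22, so σ² + t² = 811.
Cantelli's bound: 327/811 = 0.4032.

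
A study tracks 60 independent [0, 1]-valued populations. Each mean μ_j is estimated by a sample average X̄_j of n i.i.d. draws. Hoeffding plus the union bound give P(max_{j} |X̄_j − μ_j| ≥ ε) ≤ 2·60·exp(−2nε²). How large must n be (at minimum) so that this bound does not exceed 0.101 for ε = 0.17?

Need 2·60·exp(−2nε²) ≤ 0.101, i.e. exp(−2nε²) ≤ 0.101/120.
So 2nε² ≥ ln(120/0.101) = 7.080127.
Hence n ≥ 7.080127/(2·0.17²) = 122.494.
The smallest integer n is 123.

123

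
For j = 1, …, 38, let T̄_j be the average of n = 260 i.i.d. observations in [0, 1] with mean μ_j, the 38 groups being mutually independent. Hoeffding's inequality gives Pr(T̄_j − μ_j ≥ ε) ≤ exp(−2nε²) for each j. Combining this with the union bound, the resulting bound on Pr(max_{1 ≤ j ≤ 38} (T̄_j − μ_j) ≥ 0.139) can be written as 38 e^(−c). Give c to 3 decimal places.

10.047

Union bound over the 38 events: Pr(max_{1 ≤ j ≤ 38} (T̄_j − μ_j) ≥ 0.139) ≤ 38·exp(−2nε²) = 38 exp(−2·260·0.139²).
So c = 2·260·0.139² = 10.0469.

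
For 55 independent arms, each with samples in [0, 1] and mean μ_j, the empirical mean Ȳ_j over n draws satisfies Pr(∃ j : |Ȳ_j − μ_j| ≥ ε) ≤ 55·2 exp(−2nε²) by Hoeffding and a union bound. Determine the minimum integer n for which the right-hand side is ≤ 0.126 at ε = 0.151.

149

Need 2·55·exp(−2nε²) ≤ 0.126, i.e. exp(−2nε²) ≤ 0.126/110.
So 2nε² ≥ ln(110/0.126) = 6.771954.
Hence n ≥ 6.771954/(2·0.151²) = 148.501.
The smallest integer n is 149.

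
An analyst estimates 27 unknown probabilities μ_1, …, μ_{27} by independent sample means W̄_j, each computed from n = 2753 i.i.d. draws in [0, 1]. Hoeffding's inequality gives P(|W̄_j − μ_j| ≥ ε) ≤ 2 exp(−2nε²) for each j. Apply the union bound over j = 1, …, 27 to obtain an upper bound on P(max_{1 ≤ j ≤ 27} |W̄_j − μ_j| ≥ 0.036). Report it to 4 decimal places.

0.0430

Per-experiment Hoeffding bound: 2·exp(−2·2753·0.036²) = 2·exp(−7.13578) = 0.0015922.
Union bound over 27 events: 27·0.0015922 = 0.04299.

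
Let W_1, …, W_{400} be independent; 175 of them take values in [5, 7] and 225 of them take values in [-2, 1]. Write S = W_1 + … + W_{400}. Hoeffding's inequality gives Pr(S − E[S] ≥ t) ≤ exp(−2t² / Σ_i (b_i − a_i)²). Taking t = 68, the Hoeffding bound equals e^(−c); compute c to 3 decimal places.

Σ(b_i − a_i)² = 175·2² + 225·3² = 2725.
c = 2t² / 2725 = 2·68² / 2725 = 3.3938.

3.394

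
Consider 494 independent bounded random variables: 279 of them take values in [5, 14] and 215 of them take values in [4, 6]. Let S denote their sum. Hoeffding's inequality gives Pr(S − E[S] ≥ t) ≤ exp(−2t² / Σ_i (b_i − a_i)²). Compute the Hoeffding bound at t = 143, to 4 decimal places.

0.1749

Σ(b_i − a_i)² = 279·9² + 215·2² = 23459.
Exponent = 2·143² / 23459 = 1.74338.
Bound = exp(−1.74338) = 0.17493.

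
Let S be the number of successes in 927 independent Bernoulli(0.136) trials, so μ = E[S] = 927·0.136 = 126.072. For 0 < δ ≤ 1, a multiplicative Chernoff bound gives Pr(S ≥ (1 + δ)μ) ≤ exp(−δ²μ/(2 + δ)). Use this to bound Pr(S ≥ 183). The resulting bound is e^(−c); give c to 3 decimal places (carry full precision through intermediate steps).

Write 183 = (1 + δ)μ, so δ = 183/126.072 − 1 = 0.4515515…
Then the exponent is δ²μ/(2 + δ) = (183 − μ)² / (μ·(2 + δ)) = 10.485574.

10.486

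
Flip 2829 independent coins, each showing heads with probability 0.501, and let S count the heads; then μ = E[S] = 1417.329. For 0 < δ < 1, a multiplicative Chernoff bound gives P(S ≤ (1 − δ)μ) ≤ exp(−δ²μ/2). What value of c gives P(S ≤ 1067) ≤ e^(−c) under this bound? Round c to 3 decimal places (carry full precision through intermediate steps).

43.296

Write 1067 = (1 − δ)μ, so δ = 1 − 1067/1417.329 = 0.2471755…
Then the exponent is δ²μ/2 = (μ − 1067)²/(2μ) = 43.296372.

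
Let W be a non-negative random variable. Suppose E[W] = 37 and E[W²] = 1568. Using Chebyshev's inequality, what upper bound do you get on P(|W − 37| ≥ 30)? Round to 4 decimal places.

0.2211

Var(W) = E[W²] − (E[W])² = 1568 − 1369 = 199.
Chebyshev's inequality: P(|W − μ| ≥ t) ≤ Var(W)/t² = 199/900 = 0.2211.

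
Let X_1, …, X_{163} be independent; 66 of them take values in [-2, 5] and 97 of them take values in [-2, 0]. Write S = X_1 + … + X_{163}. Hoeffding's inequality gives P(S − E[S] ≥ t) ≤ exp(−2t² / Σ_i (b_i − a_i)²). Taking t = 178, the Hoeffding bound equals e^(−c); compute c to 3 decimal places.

Σ(b_i − a_i)² = 66·7² + 97·2² = 3622.
c = 2t² / 3622 = 2·178² / 3622 = 17.4953.

17.495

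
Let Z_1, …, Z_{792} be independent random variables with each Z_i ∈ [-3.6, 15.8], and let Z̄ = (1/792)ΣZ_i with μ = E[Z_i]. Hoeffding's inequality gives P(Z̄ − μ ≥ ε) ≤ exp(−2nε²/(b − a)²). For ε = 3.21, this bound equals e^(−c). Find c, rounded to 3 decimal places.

43.367

c = 2nε²/(b − a)² = 2·792·3.21² / 19.4² = 43.3672.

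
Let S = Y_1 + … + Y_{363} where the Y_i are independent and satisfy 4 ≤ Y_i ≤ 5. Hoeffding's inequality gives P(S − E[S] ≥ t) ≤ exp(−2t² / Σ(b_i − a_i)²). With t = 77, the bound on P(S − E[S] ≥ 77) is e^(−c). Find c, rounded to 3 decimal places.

Σ(b_i − a_i)² = 363·(1)² = 363.
c = 2t²/363 = 2·77²/363 = 32.6667.

32.667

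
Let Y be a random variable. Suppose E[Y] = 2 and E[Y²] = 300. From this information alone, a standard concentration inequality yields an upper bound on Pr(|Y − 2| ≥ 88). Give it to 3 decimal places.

The first two moments determine the variance, so Chebyshev's inequality is the sharpest standard bound available.
Var(Y) = E[Y²] − (E[Y])² = 300 − 4 = 296.
Chebyshev's inequality: Pr(|Y − μ| ≥ t) ≤ Var(Y)/t² = 296/7744 = 0.0382.

0.038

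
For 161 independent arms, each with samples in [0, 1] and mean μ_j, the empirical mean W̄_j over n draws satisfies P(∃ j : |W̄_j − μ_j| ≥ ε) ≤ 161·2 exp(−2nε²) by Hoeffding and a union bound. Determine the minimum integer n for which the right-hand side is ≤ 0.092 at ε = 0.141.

206

Need 2·161·exp(−2nε²) ≤ 0.092, i.e. exp(−2nε²) ≤ 0.092/322.
So 2nε² ≥ ln(322/0.092) = 8.160518.
Hence n ≥ 8.160518/(2·0.141²) = 205.234.
The smallest integer n is 206.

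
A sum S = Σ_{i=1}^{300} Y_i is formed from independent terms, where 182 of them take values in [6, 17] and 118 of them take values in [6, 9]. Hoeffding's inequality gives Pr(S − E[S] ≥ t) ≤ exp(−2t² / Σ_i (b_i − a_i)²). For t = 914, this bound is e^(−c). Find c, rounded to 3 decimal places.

Σ(b_i − a_i)² = 182·11² + 118·3² = 23084.
c = 2t² / 23084 = 2·914² / 23084 = 72.3788.

72.379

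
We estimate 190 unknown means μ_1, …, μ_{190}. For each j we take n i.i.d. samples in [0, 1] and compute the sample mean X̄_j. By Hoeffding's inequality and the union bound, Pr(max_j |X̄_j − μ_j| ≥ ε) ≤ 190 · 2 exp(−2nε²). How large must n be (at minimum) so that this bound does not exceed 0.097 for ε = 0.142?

Need 2·190·exp(−2nε²) ≤ 0.097, i.e. exp(−2nε²) ≤ 0.097/380.
So 2nε² ≥ ln(380/0.097) = 8.273216.
Hence n ≥ 8.273216/(2·0.142²) = 205.148.
The smallest integer n is 206.

206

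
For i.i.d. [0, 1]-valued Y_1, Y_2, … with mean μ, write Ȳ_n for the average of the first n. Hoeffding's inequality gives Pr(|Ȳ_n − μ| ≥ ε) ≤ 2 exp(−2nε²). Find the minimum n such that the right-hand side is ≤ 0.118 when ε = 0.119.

Require 2·exp(−2nε²) ≤ 0.118, i.e. 2nε² ≥ ln(2/0.118) = 2.830218.
So n ≥ 2.830218 / (2·0.119²) = 99.930.
The smallest integer n is 100.

100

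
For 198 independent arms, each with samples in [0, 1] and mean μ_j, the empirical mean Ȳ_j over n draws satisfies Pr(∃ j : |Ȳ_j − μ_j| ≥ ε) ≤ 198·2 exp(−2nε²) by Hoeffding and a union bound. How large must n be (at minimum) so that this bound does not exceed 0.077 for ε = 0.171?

Need 2·198·exp(−2nε²) ≤ 0.077, i.e. exp(−2nε²) ≤ 0.077/396.
So 2nε² ≥ ln(396/0.077) = 8.545364.
Hence n ≥ 8.545364/(2·0.171²) = 146.120.
The smallest integer n is 147.

147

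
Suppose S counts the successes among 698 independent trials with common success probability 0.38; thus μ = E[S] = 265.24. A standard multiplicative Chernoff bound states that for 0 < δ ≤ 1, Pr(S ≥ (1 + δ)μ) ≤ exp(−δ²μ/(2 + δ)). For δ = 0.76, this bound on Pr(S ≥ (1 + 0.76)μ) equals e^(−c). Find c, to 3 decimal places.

c = δ²μ/(2 + δ) = 0.76²·265.24/(2 + 0.76) = 55.5082.

55.508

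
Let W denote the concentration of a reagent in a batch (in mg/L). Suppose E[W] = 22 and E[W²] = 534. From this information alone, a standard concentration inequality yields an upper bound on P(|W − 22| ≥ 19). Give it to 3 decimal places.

The first two moments determine the variance, so Chebyshev's inequality is the sharpest standard bound available.
Var(W) = E[W²] − (E[W])² = 534 − 484 = 50.
Chebyshev's inequality: P(|W − μ| ≥ t) ≤ Var(W)/t² = 50/361 = 0.1385.

0.139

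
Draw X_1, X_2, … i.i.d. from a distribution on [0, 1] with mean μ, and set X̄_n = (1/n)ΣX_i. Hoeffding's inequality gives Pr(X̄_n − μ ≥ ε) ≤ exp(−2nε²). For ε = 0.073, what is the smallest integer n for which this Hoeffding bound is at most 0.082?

235

Require exp(−2nε²) ≤ 0.082, i.e. 2nε² ≥ ln(1/0.082) = 2.501036.
So n ≥ 2.501036 / (2·0.073²) = 234.663.
The smallest integer n is 235.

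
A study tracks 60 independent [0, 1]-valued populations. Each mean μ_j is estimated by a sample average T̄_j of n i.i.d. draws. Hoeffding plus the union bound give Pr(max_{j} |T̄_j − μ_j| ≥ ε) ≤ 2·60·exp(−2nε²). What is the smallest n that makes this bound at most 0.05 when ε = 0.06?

1082

Need 2·60·exp(−2nε²) ≤ 0.05, i.e. exp(−2nε²) ≤ 0.05/120.
So 2nε² ≥ ln(120/0.05) = 7.783224.
Hence n ≥ 7.783224/(2·0.06²) = 1081.003.
The smallest integer n is 1082.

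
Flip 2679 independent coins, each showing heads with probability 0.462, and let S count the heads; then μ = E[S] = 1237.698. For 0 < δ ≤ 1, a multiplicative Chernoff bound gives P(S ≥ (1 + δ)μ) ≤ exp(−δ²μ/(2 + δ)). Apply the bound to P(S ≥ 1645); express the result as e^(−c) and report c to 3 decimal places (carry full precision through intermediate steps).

Write 1645 = (1 + δ)μ, so δ = 1645/1237.698 − 1 = 0.3290803…
Then the exponent is δ²μ/(2 + δ) = (1645 − μ)² / (μ·(2 + δ)) = 57.548491.

57.548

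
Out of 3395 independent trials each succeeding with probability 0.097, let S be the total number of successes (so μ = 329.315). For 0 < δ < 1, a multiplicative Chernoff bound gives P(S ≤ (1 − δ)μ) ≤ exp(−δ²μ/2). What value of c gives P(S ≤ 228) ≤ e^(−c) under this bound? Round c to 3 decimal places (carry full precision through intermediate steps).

Write 228 = (1 − δ)μ, so δ = 1 − 228/329.315 = 0.3076538…
Then the exponent is δ²μ/2 = (μ − 228)²/(2μ) = 15.584971.

15.585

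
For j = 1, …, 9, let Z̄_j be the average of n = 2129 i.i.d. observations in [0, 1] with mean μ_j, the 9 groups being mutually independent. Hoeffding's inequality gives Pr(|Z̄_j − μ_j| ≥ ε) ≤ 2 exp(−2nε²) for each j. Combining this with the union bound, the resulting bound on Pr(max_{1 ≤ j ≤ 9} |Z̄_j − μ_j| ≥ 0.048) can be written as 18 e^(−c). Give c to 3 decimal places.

Union bound over the 9 events: Pr(max_{1 ≤ j ≤ 9} |Z̄_j − μ_j| ≥ 0.048) ≤ 9·2·exp(−2nε²) = 18 exp(−2·2129·0.048²).
So c = 2·2129·0.048² = 9.8104.

9.810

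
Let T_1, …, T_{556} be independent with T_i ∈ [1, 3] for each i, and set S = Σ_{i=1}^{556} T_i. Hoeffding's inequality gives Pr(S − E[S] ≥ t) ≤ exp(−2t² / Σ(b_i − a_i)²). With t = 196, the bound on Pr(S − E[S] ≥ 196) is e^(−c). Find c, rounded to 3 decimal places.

Σ(b_i − a_i)² = 556·(2)² = 2224.
c = 2t²/2224 = 2·196²/2224 = 34.5468.

34.547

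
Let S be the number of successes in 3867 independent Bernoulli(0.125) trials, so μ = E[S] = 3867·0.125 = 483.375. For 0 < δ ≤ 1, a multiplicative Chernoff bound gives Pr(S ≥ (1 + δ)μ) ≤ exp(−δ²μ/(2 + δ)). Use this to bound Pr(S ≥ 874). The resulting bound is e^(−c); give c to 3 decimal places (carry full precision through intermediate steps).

112.414

Write 874 = (1 + δ)μ, so δ = 874/483.375 − 1 = 0.80812…
Then the exponent is δ²μ/(2 + δ) = (874 − μ)² / (μ·(2 + δ)) = 112.413954.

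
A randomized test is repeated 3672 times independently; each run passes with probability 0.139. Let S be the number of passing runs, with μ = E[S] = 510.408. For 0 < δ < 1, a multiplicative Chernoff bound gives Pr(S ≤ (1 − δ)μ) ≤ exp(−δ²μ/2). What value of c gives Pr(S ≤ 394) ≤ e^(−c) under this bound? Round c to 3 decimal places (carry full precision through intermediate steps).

Write 394 = (1 − δ)μ, so δ = 1 − 394/510.408 = 0.2280685…
Then the exponent is δ²μ/2 = (μ − 394)²/(2μ) = 13.274500.

13.275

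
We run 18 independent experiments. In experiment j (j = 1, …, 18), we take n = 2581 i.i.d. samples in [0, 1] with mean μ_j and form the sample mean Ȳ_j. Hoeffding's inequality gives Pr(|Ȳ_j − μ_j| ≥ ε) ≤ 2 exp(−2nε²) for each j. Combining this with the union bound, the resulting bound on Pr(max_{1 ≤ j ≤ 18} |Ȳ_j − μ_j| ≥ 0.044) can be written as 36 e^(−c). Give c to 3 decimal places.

9.994

Union bound over the 18 events: Pr(max_{1 ≤ j ≤ 18} |Ȳ_j − μ_j| ≥ 0.044) ≤ 18·2·exp(−2nε²) = 36 exp(−2·2581·0.044²).
So c = 2·2581·0.044² = 9.9936.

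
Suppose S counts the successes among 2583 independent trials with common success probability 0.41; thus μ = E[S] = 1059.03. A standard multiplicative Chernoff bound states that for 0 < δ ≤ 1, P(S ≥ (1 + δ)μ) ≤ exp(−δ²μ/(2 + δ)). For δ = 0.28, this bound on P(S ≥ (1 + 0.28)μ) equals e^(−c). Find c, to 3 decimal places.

c = δ²μ/(2 + δ) = 0.28²·1059.03/(2 + 0.28) = 36.4158.

36.416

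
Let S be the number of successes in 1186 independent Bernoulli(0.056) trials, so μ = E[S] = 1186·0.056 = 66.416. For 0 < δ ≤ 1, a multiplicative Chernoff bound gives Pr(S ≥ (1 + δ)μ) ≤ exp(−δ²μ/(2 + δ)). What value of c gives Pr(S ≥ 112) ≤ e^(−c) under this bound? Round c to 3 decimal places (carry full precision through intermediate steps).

Write 112 = (1 + δ)μ, so δ = 112/66.416 − 1 = 0.6863406…
Then the exponent is δ²μ/(2 + δ) = (112 − μ)² / (μ·(2 + δ)) = 11.646383.

11.646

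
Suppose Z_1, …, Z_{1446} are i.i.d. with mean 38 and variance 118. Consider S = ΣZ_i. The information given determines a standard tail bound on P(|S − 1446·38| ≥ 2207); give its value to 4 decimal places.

0.0350

With mean and variance of each term known, Chebyshev's inequality bounds the deviation of the sum (or sample mean).
Var(S) = n·Var(Z_i) = 1446·118 = 170628.
Chebyshev: P(|S − 1446·38| ≥ 2207) ≤ Var(S)/2207² = 170628/4870849 = 0.0350.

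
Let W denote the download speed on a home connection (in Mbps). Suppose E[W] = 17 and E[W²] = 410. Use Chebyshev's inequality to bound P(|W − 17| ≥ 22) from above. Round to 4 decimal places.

Var(W) = E[W²] − (E[W])² = 410 − 289 = 121.
Chebyshev's inequality: P(|W − μ| ≥ t) ≤ Var(W)/t² = 121/484 = 0.2500.

0.2500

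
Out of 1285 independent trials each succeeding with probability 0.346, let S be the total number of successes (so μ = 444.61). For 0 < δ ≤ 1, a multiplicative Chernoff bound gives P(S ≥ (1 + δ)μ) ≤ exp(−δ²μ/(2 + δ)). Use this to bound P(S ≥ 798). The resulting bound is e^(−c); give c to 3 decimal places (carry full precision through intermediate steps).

Write 798 = (1 + δ)μ, so δ = 798/444.61 − 1 = 0.7948314…
Then the exponent is δ²μ/(2 + δ) = (798 − μ)² / (μ·(2 + δ)) = 100.501760.

100.502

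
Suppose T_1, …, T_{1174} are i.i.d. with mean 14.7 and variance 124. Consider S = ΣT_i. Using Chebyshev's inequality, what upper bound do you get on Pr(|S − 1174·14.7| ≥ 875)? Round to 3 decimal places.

0.190

Var(S) = n·Var(T_i) = 1174·124 = 145576.
Chebyshev: Pr(|S − 1174·14.7| ≥ 875) ≤ Var(S)/875² = 145576/765625 = 0.1901.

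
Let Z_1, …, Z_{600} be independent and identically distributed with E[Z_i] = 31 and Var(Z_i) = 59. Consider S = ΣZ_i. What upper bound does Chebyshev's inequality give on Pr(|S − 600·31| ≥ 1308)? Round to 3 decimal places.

0.021

Var(S) = n·Var(Z_i) = 600·59 = 35400.
Chebyshev: Pr(|S − 600·31| ≥ 1308) ≤ Var(S)/1308² = 35400/1710864 = 0.0207.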